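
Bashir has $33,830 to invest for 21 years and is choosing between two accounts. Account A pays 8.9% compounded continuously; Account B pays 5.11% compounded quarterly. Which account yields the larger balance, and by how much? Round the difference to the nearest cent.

Account A, by $121,016.30

A: e^(0.089·21) = e^1.869 ≈ 6.48181134595, so 33,830 × 6.48181134595 ≈ 219,279.6778.
B: (1 + 0.012775)^84 ≈ 2.9046223938, so 33,830 × 2.9046223938 ≈ 98,263.3756.
Difference ≈ 121,016.3023 in favor of A.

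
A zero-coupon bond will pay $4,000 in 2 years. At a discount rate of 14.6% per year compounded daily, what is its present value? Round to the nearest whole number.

$2,987

Periodic rate = 14.6%/365 = 0.0004; 730 periods.
P = 4,000/(1 + 0.0004)^730 ≈ 4,000/1.339024837 ≈ 2,987.2485.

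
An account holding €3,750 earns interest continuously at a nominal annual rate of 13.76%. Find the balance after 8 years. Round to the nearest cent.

€11,274.64

A = P·e^(rt) = 3,750·e^(0.1376·8) = 3,750·e^1.1008.
e^1.1008 ≈ 3.0065703184, so A ≈ 11,274.6387.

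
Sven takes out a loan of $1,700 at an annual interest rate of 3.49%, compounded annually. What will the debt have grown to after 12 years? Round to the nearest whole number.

Annual rate = 3.49% = 0.0349; years = 12.
A = 1,700·(1 + 0.0349)^12 ≈ 1,700·1.509317624 ≈ 2,565.8400.

$2,566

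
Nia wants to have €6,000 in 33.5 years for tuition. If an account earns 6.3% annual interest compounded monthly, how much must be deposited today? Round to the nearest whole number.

Growth factor = (1 + 0.00525)^402 ≈ 8.206932728.
P = 6,000/8.206932728 ≈ 731.0892.

€731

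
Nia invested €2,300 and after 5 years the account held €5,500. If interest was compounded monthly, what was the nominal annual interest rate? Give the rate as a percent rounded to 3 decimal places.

(1 + r/12)^60 = 5,500/2,300 = 2.3913.
1 + r/12 = 2.3913^(1/60) ≈ 1.014637, so r/12 ≈ 0.0146367.
r ≈ 12·0.0146367 = 17.56408%.

17.564%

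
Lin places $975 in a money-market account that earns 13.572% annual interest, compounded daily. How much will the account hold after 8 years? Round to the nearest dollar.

$2,887

Periodic rate = 13.572%/365 = 0.000371836; periods = 365·8 = 2920.
A = 975·(1 + 0.13572/365)^2920 ≈ 975·2.961092203 ≈ 2,887.0649.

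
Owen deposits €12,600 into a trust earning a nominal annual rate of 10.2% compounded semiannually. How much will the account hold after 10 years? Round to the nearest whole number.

€34,074

Growth factor = (1 + 0.051)^20 ≈ 2.7042965902.
A ≈ 12,600 × 2.7042965902 ≈ 34,074.1370.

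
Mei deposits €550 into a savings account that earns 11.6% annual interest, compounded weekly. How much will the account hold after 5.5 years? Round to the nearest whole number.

€1,040

Growth factor = (1 + 0.116/52)^286 ≈ 1.891347317.
A ≈ 550 × 1.891347317 ≈ 1,040.2410.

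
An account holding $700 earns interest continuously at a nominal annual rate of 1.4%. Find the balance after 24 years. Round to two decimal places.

$979.54

A = P·e^(rt) = 700·e^(0.014·24) = 700·e^0.336.
e^0.336 ≈ 1.39933902, so A ≈ 979.5373.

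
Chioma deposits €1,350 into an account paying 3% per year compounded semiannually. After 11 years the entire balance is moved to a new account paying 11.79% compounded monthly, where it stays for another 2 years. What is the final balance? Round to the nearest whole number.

€2,369

Phase 1: 1,350·(1 + 0.015)^22 ≈ 1,873.2110.
Phase 2: 1,873.2110·(1 + 0.009825)^24 ≈ 2,368.6099.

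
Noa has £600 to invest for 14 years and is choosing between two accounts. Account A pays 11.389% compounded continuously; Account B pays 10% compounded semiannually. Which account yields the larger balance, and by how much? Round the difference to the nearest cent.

Account A, by £603.32

A: e^(0.11389·14) = e^1.59446 ≈ 4.925668493, so 600 × 4.925668493 ≈ 2,955.4011.
B: (1 + 0.05)^28 ≈ 3.920129138, so 600 × 3.920129138 ≈ 2,352.0775.
Difference ≈ 603.3236 in favor of A.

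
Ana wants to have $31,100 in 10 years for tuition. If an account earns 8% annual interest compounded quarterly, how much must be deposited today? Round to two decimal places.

Periodic rate = 8%/4 = 0.02; 40 periods.
P = 31,100/(1 + 0.02)^40 ≈ 31,100/2.2080396636 ≈ 14,084.8919.

$14,084.89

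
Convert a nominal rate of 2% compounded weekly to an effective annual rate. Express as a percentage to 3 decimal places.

EAR = (1 + 2%/52)^52 − 1 = (1 + 0.000384615)^52 − 1.
(1 + 0.000384615)^52 ≈ 1.020197, so EAR ≈ 2.01974%.

2.020%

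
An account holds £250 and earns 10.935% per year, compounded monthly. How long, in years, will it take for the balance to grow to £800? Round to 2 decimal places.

(1 + 0.0091125)^(12t) = 800/250 = 3.2.
12t·ln(1 + 0.0091125) = ln(3.2); 12t = 1.1632/0.00907123 ≈ 128.2241.
t ≈ 10.6853 years.

10.69 years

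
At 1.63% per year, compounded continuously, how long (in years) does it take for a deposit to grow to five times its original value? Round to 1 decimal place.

98.7 years

e^(0.0163t) = 5, so 0.0163t = ln 5 ≈ 1.6094.
t ≈ 1.6094/0.0163 ≈ 98.7385.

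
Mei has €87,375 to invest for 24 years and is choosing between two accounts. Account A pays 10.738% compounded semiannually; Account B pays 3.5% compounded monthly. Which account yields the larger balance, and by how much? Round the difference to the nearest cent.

Account A, by €873,339.82

A: (1 + 0.05369)^48 ≈ 12.30884219965, so 87,375 × 12.30884219965 ≈ 1,075,485.0872.
B: (1 + 0.035/12)^288 ≈ 2.31353666321, so 87,375 × 2.31353666321 ≈ 202,145.2659.
Difference ≈ 873,339.8212 in favor of A.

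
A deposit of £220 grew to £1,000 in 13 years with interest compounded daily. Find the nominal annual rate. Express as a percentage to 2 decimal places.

The 4745-period growth factor is 1,000/220 = 4.54545.
r/365 = 4.54545^(1/4745) − 1 ≈ 0.000319151, so r ≈ 365·0.000319151 = 11.64899%.

11.65%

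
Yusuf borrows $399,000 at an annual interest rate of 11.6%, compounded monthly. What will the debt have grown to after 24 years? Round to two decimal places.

$6,371,508.35

Growth factor = (1 + 0.116/12)^288 ≈ 15.96869259515.
A ≈ 399,000 × 15.96869259515 ≈ 6,371,508.3455.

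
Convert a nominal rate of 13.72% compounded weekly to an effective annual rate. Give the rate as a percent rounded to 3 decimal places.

14.685%

EAR = (1 + 13.72%/52)^52 − 1 = (1 + 0.00263846)^52 − 1.
(1 + 0.00263846)^52 ≈ 1.14685, so EAR ≈ 14.68503%.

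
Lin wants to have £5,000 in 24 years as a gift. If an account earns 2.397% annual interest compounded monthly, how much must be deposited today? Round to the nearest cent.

£2,814.35

Periodic rate = 2.397%/12 = 0.0019975; 288 periods.
P = 5,000/(1 + 0.0019975)^288 ≈ 5,000/1.776608488 ≈ 2,814.3511.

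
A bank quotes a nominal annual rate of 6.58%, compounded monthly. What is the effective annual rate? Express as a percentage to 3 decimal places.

6.782%

One year is 12 periods at 0.00548333 each: (1 + 0.00548333)^12 ≈ 1.067821.
EAR = 1.067821 − 1 ≈ 6.78211%.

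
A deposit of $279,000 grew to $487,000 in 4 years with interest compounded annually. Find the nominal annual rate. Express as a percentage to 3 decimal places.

(1 + r)^4 = 487,000/279,000 = 1.74552.
1 + r = 1.74552^(1/4) ≈ 1.149426, so r ≈ 0.149426.
r ≈ 14.94265%.

14.943%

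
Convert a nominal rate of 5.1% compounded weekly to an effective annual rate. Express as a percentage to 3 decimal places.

5.230%

One year is 52 periods at 0.000980769 each: (1 + 0.000980769)^52 ≈ 1.052297.
EAR = 1.052297 − 1 ≈ 5.22966%.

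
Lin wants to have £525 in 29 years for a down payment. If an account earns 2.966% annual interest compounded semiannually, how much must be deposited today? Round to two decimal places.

£223.54

Periodic rate = 2.966%/2 = 0.01483; 58 periods.
P = 525/(1 + 0.01483)^58 ≈ 525/2.34861179 ≈ 223.5363.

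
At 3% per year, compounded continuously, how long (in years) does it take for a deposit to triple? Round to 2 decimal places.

36.62 years

e^(0.03t) = 3, so 0.03t = ln 3 ≈ 1.0986.
t ≈ 1.0986/0.03 ≈ 36.6204.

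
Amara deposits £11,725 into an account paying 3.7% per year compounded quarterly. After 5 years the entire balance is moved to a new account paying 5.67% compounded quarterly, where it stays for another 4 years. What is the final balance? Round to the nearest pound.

After 5 years at 3.7%: 11,725 × 1.2021956762 ≈ 14,095.7443.
Then 4 years at 5.67%: 14,095.7443 × 1.2525827074 ≈ 17,656.0856.

£17,656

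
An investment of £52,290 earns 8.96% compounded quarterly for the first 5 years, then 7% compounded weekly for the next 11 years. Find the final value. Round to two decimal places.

Phase 1: 52,290·(1 + 0.0224)^20 ≈ 81,439.5674.
Phase 2: 81,439.5674·(1 + 0.07/52)^572 ≈ 175,799.3761.

£175,799.38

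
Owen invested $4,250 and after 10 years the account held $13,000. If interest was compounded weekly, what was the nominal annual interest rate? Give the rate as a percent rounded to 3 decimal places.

(1 + r/52)^520 = 13,000/4,250 = 3.05882.
1 + r/52 = 3.05882^(1/520) ≈ 1.002152, so r/52 ≈ 0.00215237.
r ≈ 52·0.00215237 = 11.19233%.

11.192%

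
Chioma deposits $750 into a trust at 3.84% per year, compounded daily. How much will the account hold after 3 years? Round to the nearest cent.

Growth factor = (1 + 0.0384/365)^1095 ≈ 1.12209104.
A ≈ 750 × 1.12209104 ≈ 841.5683.

$841.57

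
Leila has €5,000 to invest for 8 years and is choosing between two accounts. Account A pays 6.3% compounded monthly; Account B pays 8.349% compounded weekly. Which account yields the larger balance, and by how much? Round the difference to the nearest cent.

A: (1 + 0.00525)^96 ≈ 1.653148435, so 5,000 × 1.653148435 ≈ 8,265.7422.
B: (1 + 0.08349/52)^416 ≈ 1.949132447, so 5,000 × 1.949132447 ≈ 9,745.6622.
Difference ≈ 1,479.9201 in favor of B.

Account B, by €1,479.92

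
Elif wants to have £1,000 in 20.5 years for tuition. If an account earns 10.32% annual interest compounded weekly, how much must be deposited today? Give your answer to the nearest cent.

£120.81

Growth factor = (1 + 0.1032/52)^1066 ≈ 8.27718924.
P = 1,000/8.27718924 ≈ 120.8140.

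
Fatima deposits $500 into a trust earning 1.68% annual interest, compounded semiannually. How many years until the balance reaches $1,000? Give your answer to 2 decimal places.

41.43 years

(1 + 0.0084)^(2t) = 1,000/500 = 2.
2t·ln(1 + 0.0084) = ln(2); 2t = 0.69315/0.00836492 ≈ 82.8636.
t ≈ 41.4318 years.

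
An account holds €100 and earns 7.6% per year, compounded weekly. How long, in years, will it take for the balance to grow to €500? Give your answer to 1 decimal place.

21.2 years

We need (1 + 0.00146154)^(52t) = 5, so 52t = ln 5 / ln 1.001462 ≈ 1101.9989.
t ≈ 1101.9989/52 = 21.1923 years.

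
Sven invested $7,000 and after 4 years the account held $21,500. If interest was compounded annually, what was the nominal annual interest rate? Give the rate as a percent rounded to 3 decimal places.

The 4-period growth factor is 21,500/7,000 = 3.07143.
r = 3.07143^(1/4) − 1 ≈ 0.323839, i.e. 32.38388%.

32.384%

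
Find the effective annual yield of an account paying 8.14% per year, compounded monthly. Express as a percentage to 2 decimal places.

EAR = (1 + 8.14%/12)^12 − 1 = (1 + 0.00678333)^12 − 1.
(1 + 0.00678333)^12 ≈ 1.084507, so EAR ≈ 8.45066%.

8.45%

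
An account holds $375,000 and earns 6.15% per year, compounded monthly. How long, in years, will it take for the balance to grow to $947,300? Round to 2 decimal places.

15.11 years

(1 + 0.005125)^(12t) = 947,300/375,000 = 2.5261.
12t·ln(1 + 0.005125) = ln(2.5261); 12t = 0.92669/0.00511191 ≈ 181.2805.
t ≈ 15.1067 years.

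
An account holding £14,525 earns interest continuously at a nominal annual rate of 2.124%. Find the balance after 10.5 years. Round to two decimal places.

£18,154.01

A = P·e^(rt) = 14,525·e^(0.02124·10.5) = 14,525·e^0.22302.
e^0.22302 ≈ 1.2498455704, so A ≈ 18,154.0069.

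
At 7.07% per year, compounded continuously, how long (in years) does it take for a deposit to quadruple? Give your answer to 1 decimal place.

19.6 years

e^(0.0707t) = 4, so 0.0707t = ln 4 ≈ 1.3863.
t ≈ 1.3863/0.0707 ≈ 19.6081.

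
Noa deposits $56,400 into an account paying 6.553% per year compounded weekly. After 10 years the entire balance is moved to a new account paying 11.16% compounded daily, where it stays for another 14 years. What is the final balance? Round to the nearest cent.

$517,763.10

After 10 years at 6.553%: 56,400 × 1.92492584429 ≈ 108,565.8176.
Then 14 years at 11.16%: 108,565.8176 × 4.76911710321 ≈ 517,763.0976.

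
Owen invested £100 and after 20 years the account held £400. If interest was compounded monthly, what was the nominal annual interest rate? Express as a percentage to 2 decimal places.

6.95%

(1 + r/12)^240 = 400/100 = 4.
1 + r/12 = 4^(1/240) ≈ 1.005793, so r/12 ≈ 0.00579294.
r ≈ 12·0.00579294 = 6.95153%.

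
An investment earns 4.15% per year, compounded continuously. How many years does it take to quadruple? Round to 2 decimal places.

e^(0.0415t) = 4, so 0.0415t = ln 4 ≈ 1.3863.
t ≈ 1.3863/0.0415 ≈ 33.4047.

33.40 years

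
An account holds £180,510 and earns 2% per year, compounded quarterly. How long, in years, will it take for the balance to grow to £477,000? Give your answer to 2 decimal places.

48.71 years

(1 + 0.005)^(4t) = 477,000/180,510 = 2.6425.
4t·ln(1 + 0.005) = ln(2.6425); 4t = 0.97173/0.00498754 ≈ 194.8315.
t ≈ 48.7079 years.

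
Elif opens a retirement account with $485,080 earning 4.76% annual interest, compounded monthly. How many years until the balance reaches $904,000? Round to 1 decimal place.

We need (1 + 0.00396667)^(12t) = 1.8636, so 12t = ln 1.8636 / ln 1.003967 ≈ 157.2477.
t ≈ 157.2477/12 = 13.1040 years.

13.1 years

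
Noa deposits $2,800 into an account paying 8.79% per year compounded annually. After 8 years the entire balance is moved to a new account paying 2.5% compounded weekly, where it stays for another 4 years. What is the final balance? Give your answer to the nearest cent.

$6,071.40

After 8 years at 8.79%: 2,800 × 1.962057877 ≈ 5,493.7621.
Then 4 years at 2.5%: 5,493.7621 × 1.10514436 ≈ 6,071.4002.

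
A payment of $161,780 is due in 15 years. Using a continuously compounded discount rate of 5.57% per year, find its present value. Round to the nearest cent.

$70,157.13

P = A·e^(−rt) = 161,780·e^(−0.8355).
e^(−0.8355) ≈ 0.433657598418, so P ≈ 70,157.1263.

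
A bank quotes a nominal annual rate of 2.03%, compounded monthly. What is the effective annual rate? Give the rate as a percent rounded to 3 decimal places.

EAR = (1 + 2.03%/12)^12 − 1 = (1 + 0.00169167)^12 − 1.
(1 + 0.00169167)^12 ≈ 1.02049, so EAR ≈ 2.04899%.

2.049%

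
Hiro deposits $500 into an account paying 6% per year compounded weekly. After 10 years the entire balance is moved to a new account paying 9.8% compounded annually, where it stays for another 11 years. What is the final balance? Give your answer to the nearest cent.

After 10 years at 6%: 500 × 1.821488661 ≈ 910.7443.
Then 11 years at 9.8%: 910.7443 × 2.796570301 ≈ 2,546.9605.

$2,546.96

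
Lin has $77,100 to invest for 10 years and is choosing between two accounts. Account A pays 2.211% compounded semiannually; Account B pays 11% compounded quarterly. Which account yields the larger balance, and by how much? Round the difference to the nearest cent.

Account A growth factor: (1 + 0.011055)^20 ≈ 1.2459356862; balance ≈ 96,061.6414.
Account B growth factor: (1 + 0.0275)^40 ≈ 2.95987398718; balance ≈ 228,206.2844.
Account B is larger by 132,144.6430.

Account B, by $132,144.64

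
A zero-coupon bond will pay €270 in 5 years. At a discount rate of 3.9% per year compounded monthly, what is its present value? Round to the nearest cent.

Periodic rate = 3.9%/12 = 0.00325; 60 periods.
P = 270/(1 + 0.00325)^60 ≈ 270/1.21492678 ≈ 222.2356.

€222.24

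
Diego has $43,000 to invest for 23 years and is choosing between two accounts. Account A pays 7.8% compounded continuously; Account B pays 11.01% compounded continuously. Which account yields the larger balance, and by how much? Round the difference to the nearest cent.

Account B, by $282,465.03

Account A growth factor: e^(0.078·23) = e^1.794 ≈ 6.01345825582; balance ≈ 258,578.7050.
Account B growth factor: e^(0.1101·23) = e^2.5323 ≈ 12.5824124303; balance ≈ 541,043.7345.
Account B is larger by 282,465.0295.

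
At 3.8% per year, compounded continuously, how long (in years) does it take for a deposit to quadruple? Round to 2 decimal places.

e^(0.038t) = 4, so 0.038t = ln 4 ≈ 1.3863.
t ≈ 1.3863/0.038 ≈ 36.4814.

36.48 years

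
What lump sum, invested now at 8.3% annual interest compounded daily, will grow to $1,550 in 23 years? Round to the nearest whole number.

Periodic rate = 8.3%/365 = 0.000227397; 8395 periods.
P = 1,550/(1 + 0.083/365)^8395 ≈ 1,550/6.744875168 ≈ 229.8041.

$230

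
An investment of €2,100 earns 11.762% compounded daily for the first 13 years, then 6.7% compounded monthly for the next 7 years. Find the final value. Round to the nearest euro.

€15,463

After 13 years at 11.762%: 2,100 × 4.6127014617 ≈ 9,686.6731.
Then 7 years at 6.7%: 9,686.6731 × 1.5963113501 ≈ 15,462.9462.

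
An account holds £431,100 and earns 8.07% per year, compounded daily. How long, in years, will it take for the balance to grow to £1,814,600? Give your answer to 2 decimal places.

17.81 years

We need (1 + 0.000221096)^(365t) = 4.2092, so 365t = ln 4.2092 / ln 1.000221 ≈ 6501.4286.
t ≈ 6501.4286/365 = 17.8121 years.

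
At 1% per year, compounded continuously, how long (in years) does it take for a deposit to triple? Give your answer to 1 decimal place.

e^(0.01t) = 3, so 0.01t = ln 3 ≈ 1.0986.
t ≈ 1.0986/0.01 ≈ 109.8612.

109.9 years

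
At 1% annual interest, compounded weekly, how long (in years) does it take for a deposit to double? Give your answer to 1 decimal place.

(1 + 0.000192308)^(52t) = 2.
52t = ln 2 / ln(1 + 0.000192308) ≈ 0.69315/0.000192289 ≈ 3604.7119.
t ≈ 69.3214.

69.3 years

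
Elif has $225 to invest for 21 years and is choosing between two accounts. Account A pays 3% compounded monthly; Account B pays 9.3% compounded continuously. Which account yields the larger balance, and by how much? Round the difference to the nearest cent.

Account B, by $1,164.08

Account A growth factor: (1 + 0.0025)^252 ≈ 1.876135; balance ≈ 422.1304.
Account B growth factor: e^(0.093·21) = e^1.953 ≈ 7.049805304; balance ≈ 1,586.2062.
Account B is larger by 1,164.0758.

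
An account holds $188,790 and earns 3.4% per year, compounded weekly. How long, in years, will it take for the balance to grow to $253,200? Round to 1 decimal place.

We need (1 + 0.000653846)^(52t) = 1.3412, so 52t = ln 1.3412 / ln 1.000654 ≈ 449.0970.
t ≈ 449.0970/52 = 8.6365 years.

8.6 years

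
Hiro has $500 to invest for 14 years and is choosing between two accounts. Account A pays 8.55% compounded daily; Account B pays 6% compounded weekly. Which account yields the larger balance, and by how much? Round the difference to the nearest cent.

Account A, by $497.23

Account A growth factor: (1 + 0.0855/365)^5110 ≈ 3.309707528; balance ≈ 1,654.8538.
Account B growth factor: (1 + 0.06/52)^728 ≈ 2.315245564; balance ≈ 1,157.6228.
Account A is larger by 497.2310.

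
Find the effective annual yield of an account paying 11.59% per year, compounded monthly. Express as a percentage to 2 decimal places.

12.23%

EAR = (1 + 11.59%/12)^12 − 1 = (1 + 0.00965833)^12 − 1.
(1 + 0.00965833)^12 ≈ 1.122259, so EAR ≈ 12.22593%.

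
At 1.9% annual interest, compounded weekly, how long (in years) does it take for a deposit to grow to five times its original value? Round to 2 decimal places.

84.72 years

(1 + 0.000365385)^(52t) = 5.
52t = ln 5 / ln(1 + 0.000365385) ≈ 1.6094/0.000365318 ≈ 4405.5821.
t ≈ 84.7227.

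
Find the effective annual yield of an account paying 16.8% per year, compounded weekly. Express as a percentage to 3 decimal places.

18.262%

One year is 52 periods at 0.00323077 each: (1 + 0.00323077)^52 ≈ 1.182616.
EAR = 1.182616 − 1 ≈ 18.26163%.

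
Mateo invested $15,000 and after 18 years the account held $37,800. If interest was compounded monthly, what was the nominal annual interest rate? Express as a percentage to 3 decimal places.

The 216-period growth factor is 37,800/15,000 = 2.52.
r/12 = 2.52^(1/216) − 1 ≈ 0.00428814, so r ≈ 12·0.00428814 = 5.14577%.

5.146%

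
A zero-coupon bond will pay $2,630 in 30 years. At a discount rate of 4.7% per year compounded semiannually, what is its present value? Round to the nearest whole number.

Periodic rate = 4.7%/2 = 0.0235; 60 periods.
P = 2,630/(1 + 0.0235)^60 ≈ 2,630/4.029682413 ≈ 652.6569.

$653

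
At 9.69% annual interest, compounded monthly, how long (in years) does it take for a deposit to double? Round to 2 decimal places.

(1 + 0.008075)^(12t) = 2.
12t = ln 2 / ln(1 + 0.008075) ≈ 0.69315/0.00804257 ≈ 86.1848.
t ≈ 7.1821.

7.18 years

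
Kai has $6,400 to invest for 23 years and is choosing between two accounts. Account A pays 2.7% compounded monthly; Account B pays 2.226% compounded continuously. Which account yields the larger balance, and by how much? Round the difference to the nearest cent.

Account A, by $1,221.75

A: (1 + 0.00225)^276 ≈ 1.8594903061, so 6,400 × 1.8594903061 ≈ 11,900.7380.
B: e^(0.02226·23) = e^0.51198 ≈ 1.668591738, so 6,400 × 1.668591738 ≈ 10,678.9871.
Difference ≈ 1,221.7508 in favor of A.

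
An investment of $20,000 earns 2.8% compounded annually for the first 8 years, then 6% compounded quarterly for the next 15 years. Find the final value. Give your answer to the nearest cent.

Phase 1: 20,000·(1 + 0.028)^8 ≈ 24,944.5063.
Phase 2: 24,944.5063·(1 + 0.015)^60 ≈ 60,944.9111.

$60,944.91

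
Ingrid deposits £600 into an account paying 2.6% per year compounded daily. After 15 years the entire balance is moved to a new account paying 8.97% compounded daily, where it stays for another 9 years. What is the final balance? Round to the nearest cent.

£1,986.47

After 15 years at 2.6%: 600 × 1.476960279 ≈ 886.1762.
Then 9 years at 8.97%: 886.1762 × 2.241624481 ≈ 1,986.4742.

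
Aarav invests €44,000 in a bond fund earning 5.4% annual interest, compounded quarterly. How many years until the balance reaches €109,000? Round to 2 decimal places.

16.91 years

(1 + 0.0135)^(4t) = 109,000/44,000 = 2.4773.
4t·ln(1 + 0.0135) = ln(2.4773); 4t = 0.90716/0.0134097 ≈ 67.6495.
t ≈ 16.9124 years.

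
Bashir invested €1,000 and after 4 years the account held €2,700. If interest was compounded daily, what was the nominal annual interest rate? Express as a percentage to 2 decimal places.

(1 + r/365)^1460 = 2,700/1,000 = 2.7.
1 + r/365 = 2.7^(1/1460) ≈ 1.000681, so r/365 ≈ 0.000680541.
r ≈ 365·0.000680541 = 24.83974%.

24.84%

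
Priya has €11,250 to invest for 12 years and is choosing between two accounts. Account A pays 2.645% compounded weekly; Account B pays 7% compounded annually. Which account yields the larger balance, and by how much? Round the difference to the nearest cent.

A: (1 + 0.02645/52)^624 ≈ 1.3734410471, so 11,250 × 1.3734410471 ≈ 15,451.2118.
B: (1 + 0.07)^12 ≈ 2.252191589, so 11,250 × 2.252191589 ≈ 25,337.1554.
Difference ≈ 9,885.9436 in favor of B.

Account B, by €9,885.94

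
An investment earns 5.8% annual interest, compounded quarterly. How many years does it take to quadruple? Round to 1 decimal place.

(1 + 0.0145)^(4t) = 4.
4t = ln 4 / ln(1 + 0.0145) ≈ 1.3863/0.0143959 ≈ 96.2980.
t ≈ 24.0745.

24.1 years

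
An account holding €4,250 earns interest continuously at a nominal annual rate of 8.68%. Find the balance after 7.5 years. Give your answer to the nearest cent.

A = P·e^(rt) = 4,250·e^(0.0868·7.5) = 4,250·e^0.651.
e^0.651 ≈ 1.917457328, so A ≈ 8,149.1936.

€8,149.19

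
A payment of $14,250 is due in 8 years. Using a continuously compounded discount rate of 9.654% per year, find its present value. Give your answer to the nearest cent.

$6,582.65

P = A·e^(−rt) = 14,250·e^(−0.77232).
e^(−0.77232) ≈ 0.46194012309, so P ≈ 6,582.6468.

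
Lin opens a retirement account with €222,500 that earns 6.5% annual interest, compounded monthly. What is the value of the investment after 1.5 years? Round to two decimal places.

€245,222.02

Periodic rate = 6.5%/12 = 0.00541667; periods = 12·1.5 = 18.
A = 222,500·(1 + 0.065/12)^18 ≈ 222,500·1.10212142116 ≈ 245,222.0162.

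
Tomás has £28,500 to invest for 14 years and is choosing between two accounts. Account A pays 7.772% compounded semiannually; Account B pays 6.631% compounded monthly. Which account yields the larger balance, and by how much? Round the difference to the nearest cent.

Account A growth factor: (1 + 0.03886)^28 ≈ 2.9080153161; balance ≈ 82,878.4365.
Account B growth factor: (1 + 0.06631/12)^168 ≈ 2.5238474015; balance ≈ 71,929.6509.
Account A is larger by 10,948.7856.

Account A, by £10,948.79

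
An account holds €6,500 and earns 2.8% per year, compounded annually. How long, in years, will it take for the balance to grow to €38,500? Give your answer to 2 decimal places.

64.42 years

We need (1 + 0.028)^t = 5.9231, so t = ln 5.9231 / ln 1.028 ≈ 64.4159.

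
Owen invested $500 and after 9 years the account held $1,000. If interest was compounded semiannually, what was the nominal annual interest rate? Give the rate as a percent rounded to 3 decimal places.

(1 + r/2)^18 = 1,000/500 = 2.
1 + r/2 = 2^(1/18) ≈ 1.039259, so r/2 ≈ 0.0392592.
r ≈ 2·0.0392592 = 7.85185%.

7.852%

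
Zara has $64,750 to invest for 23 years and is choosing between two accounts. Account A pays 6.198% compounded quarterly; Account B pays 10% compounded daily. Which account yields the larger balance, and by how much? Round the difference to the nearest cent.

Account B, by $379,186.76

Account A growth factor: (1 + 0.015495)^92 ≈ 4.11487479666; balance ≈ 266,438.1431.
Account B growth factor: (1 + 0.1/365)^8395 ≈ 9.97104097286; balance ≈ 645,624.9030.
Account B is larger by 379,186.7599.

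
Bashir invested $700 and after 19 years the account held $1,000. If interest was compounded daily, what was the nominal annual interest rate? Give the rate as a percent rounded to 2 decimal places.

1.88%

The 6935-period growth factor is 1,000/700 = 1.42857.
r/365 = 1.42857^(1/6935) − 1 ≈ 0.0000514325, so r ≈ 365·0.0000514325 = 1.87728%.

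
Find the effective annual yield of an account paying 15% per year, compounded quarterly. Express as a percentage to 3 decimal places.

EAR = (1 + 15%/4)^4 − 1 = (1 + 0.0375)^4 − 1.
(1 + 0.0375)^4 ≈ 1.15865, so EAR ≈ 15.86504%.

15.865%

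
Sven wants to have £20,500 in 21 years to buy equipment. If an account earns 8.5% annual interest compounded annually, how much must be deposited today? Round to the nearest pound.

Annual rate = 8.5% = 0.085; 21 periods.
P = 20,500/(1 + 0.085)^21 ≈ 20,500/5.5465700452 ≈ 3,695.9778.

£3,696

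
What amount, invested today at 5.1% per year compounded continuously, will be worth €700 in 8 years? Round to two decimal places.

P = A·e^(−rt) = 700·e^(−0.408).
e^(−0.408) ≈ 0.664978879, so P ≈ 465.4852.

€465.49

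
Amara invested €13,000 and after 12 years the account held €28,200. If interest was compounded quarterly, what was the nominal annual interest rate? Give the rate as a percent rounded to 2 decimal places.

The 48-period growth factor is 28,200/13,000 = 2.16923.
r/4 = 2.16923^(1/48) − 1 ≈ 0.0162636, so r ≈ 4·0.0162636 = 6.50544%.

6.51%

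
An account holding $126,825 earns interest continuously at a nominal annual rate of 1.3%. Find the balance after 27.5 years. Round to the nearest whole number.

$181,328

A = P·e^(rt) = 126,825·e^(0.013·27.5) = 126,825·e^0.3575.
e^0.3575 ≈ 1.42975056645, so A ≈ 181,328.1156.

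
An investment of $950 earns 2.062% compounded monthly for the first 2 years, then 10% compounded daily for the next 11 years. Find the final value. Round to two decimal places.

$2,973.56

After 2 years at 2.062%: 950 × 1.042065299 ≈ 989.9620.
Then 11 years at 10%: 989.9620 × 3.003713458 ≈ 2,973.5623.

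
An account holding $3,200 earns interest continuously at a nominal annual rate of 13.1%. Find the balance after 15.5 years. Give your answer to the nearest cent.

A = P·e^(rt) = 3,200·e^(0.131·15.5) = 3,200·e^2.0305.
e^2.0305 ≈ 7.6178943539, so A ≈ 24,377.2619.

$24,377.26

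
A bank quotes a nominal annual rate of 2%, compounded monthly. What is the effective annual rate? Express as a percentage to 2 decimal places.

2.02%

EAR = (1 + 2%/12)^12 − 1 = (1 + 0.00166667)^12 − 1.
(1 + 0.00166667)^12 ≈ 1.020184, so EAR ≈ 2.01844%.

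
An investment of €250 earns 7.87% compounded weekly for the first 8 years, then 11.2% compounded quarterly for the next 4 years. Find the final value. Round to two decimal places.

After 8 years at 7.87%: 250 × 1.87596659 ≈ 468.9916.
Then 4 years at 11.2%: 468.9916 × 1.55557099 ≈ 729.5498.

€729.55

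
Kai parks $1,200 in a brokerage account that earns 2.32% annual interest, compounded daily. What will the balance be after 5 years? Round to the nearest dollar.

Periodic rate = 2.32%/365 = 0.0000635616; periods = 365·5 = 1825.
A = 1,200·(1 + 0.0232/365)^1825 ≈ 1,200·1.122991732 ≈ 1,347.5901.

$1,348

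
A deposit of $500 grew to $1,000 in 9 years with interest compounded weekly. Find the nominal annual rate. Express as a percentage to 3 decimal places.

7.707%

(1 + r/52)^468 = 1,000/500 = 2.
1 + r/52 = 2^(1/468) ≈ 1.001482, so r/52 ≈ 0.00148218.
r ≈ 52·0.00148218 = 7.70734%.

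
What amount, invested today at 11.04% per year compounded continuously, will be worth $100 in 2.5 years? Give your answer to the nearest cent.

$75.88

P = A·e^(−rt) = 100·e^(−0.276).
e^(−0.276) ≈ 0.75881293, so P ≈ 75.8813.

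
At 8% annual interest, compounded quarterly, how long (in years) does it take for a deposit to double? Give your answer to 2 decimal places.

8.75 years

(1 + 0.02)^(4t) = 2.
4t = ln 2 / ln(1 + 0.02) ≈ 0.69315/0.0198026 ≈ 35.0028.
t ≈ 8.7507.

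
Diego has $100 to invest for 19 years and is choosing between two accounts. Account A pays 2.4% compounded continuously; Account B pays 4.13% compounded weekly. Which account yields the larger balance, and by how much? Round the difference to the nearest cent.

Account B, by $61.33

Account A growth factor: e^(0.024·19) = e^0.456 ≈ 1.57775034; balance ≈ 157.7750.
Account B growth factor: (1 + 0.0413/52)^988 ≈ 2.1910668; balance ≈ 219.1067.
Account B is larger by 61.3316.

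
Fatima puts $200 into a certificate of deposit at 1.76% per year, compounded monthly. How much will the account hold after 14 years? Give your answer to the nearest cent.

Growth factor = (1 + 0.0176/12)^168 ≈ 1.2791803.
A ≈ 200 × 1.2791803 ≈ 255.8361.

$255.84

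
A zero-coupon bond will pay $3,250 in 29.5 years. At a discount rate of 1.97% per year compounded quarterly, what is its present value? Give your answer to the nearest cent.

Periodic rate = 1.97%/4 = 0.004925; 118 periods.
P = 3,250/(1 + 0.004925)^118 ≈ 3,250/1.785544837 ≈ 1,820.1727.

$1,820.17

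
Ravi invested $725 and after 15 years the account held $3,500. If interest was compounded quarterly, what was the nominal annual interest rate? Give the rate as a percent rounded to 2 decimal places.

(1 + r/4)^60 = 3,500/725 = 4.82759.
1 + r/4 = 4.82759^(1/60) ≈ 1.026586, so r/4 ≈ 0.0265864.
r ≈ 4·0.0265864 = 10.63455%.

10.63%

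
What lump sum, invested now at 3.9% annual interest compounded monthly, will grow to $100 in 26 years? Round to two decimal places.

Growth factor = (1 + 0.00325)^312 ≈ 2.7520768.
P = 100/2.7520768 ≈ 36.3362.

$36.34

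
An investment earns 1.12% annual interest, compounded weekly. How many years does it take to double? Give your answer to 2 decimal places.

61.89 years

(1 + 0.000215385)^(52t) = 2.
52t = ln 2 / ln(1 + 0.000215385) ≈ 0.69315/0.000215361 ≈ 3218.5299.
t ≈ 61.8948.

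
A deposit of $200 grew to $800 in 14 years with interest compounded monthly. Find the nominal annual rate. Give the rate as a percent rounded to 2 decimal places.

(1 + r/12)^168 = 800/200 = 4.
1 + r/12 = 4^(1/168) ≈ 1.008286, so r/12 ≈ 0.00828589.
r ≈ 12·0.00828589 = 9.94307%.

9.94%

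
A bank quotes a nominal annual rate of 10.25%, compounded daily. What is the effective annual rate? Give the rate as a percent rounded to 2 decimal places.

One year is 365 periods at 0.000280822 each: (1 + 0.000280822)^365 ≈ 1.107921.
EAR = 1.107921 − 1 ≈ 10.79214%.

10.79%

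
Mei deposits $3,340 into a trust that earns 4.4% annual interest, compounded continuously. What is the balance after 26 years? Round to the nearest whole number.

$10,485

A = P·e^(rt) = 3,340·e^(0.044·26) = 3,340·e^1.144.
e^1.144 ≈ 3.1393004862, so A ≈ 10,485.2636.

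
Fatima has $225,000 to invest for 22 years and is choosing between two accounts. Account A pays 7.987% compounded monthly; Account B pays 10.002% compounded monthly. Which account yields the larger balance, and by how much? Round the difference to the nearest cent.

A: (1 + 0.07987/12)^264 ≈ 5.762193411554, so 225,000 × 5.762193411554 ≈ 1,296,493.5176.
B: (1 + 0.008335)^264 ≈ 8.947018124759, so 225,000 × 8.947018124759 ≈ 2,013,079.0781.
Difference ≈ 716,585.5605 in favor of B.

Account B, by $716,585.56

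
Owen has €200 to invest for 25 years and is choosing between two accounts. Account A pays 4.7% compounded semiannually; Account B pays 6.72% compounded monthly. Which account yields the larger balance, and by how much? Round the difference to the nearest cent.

Account B, by €429.21

A: (1 + 0.0235)^50 ≈ 3.19442245, so 200 × 3.19442245 ≈ 638.8845.
B: (1 + 0.0056)^300 ≈ 5.340469061, so 200 × 5.340469061 ≈ 1,068.0938.
Difference ≈ 429.2093 in favor of B.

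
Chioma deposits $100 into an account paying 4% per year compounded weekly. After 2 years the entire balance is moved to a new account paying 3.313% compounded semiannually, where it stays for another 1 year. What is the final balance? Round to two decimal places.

Phase 1: 100·(1 + 0.04/52)^104 ≈ 108.3254.
Phase 2: 108.3254·(1 + 0.016565)^2 ≈ 111.9439.

$111.94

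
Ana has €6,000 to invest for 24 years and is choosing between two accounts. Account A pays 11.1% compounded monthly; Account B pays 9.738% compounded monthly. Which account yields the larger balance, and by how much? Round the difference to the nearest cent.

A: (1 + 0.00925)^288 ≈ 14.178893084, so 6,000 × 14.178893084 ≈ 85,073.3585.
B: (1 + 0.008115)^288 ≈ 10.25420769, so 6,000 × 10.25420769 ≈ 61,525.2461.
Difference ≈ 23,548.1124 in favor of A.

Account A, by €23,548.11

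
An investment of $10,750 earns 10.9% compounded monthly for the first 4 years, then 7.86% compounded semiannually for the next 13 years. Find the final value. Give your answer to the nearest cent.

Phase 1: 10,750·(1 + 0.109/12)^48 ≈ 16,592.2795.
Phase 2: 16,592.2795·(1 + 0.0393)^26 ≈ 45,203.3025.

$45,203.30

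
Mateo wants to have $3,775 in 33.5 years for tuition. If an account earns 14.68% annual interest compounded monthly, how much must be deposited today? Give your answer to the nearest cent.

Periodic rate = 14.68%/12 = 0.0122333; 402 periods.
P = 3,775/(1 + 0.1468/12)^402 ≈ 3,775/132.6829637 ≈ 28.4513.

$28.45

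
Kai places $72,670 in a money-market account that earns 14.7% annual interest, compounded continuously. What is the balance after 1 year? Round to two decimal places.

$84,177.58

A = P·e^(rt) = 72,670·e^(0.147·1) = 72,670·e^0.147.
e^0.147 ≈ 1.158353963, so A ≈ 84,177.5825.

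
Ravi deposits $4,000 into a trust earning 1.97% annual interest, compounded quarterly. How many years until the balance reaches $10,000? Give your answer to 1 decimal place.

46.6 years

We need (1 + 0.004925)^(4t) = 2.5, so 4t = ln 2.5 / ln 1.004925 ≈ 186.5066.
t ≈ 186.5066/4 = 46.6267 years.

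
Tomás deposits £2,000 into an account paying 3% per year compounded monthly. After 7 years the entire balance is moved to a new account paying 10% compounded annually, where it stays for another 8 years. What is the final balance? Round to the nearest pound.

After 7 years at 3%: 2,000 × 1.233354801 ≈ 2,466.7096.
Then 8 years at 10%: 2,466.7096 × 2.14358881 ≈ 5,287.6111.

£5,288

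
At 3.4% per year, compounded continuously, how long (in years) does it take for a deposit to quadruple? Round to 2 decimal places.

e^(0.034t) = 4, so 0.034t = ln 4 ≈ 1.3863.
t ≈ 1.3863/0.034 ≈ 40.7734.

40.77 years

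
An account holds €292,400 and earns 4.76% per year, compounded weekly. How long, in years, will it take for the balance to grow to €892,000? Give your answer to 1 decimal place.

We need (1 + 0.000915385)^(52t) = 3.0506, so 52t = ln 3.0506 / ln 1.000915 ≈ 1219.0000.
t ≈ 1219.0000/52 = 23.4423 years.

23.4 years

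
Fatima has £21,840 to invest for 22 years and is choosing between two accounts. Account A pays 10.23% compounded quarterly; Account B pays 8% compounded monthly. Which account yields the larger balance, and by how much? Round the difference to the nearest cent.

Account A growth factor: (1 + 0.025575)^88 ≈ 9.22854982021; balance ≈ 201,551.5281.
Account B growth factor: (1 + 0.08/12)^264 ≈ 5.77858751197; balance ≈ 126,204.3513.
Account A is larger by 75,347.1768.

Account A, by £75,347.18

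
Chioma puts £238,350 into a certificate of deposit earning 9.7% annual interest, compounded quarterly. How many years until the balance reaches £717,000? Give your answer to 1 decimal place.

11.5 years

We need (1 + 0.02425)^(4t) = 3.0082, so 4t = ln 3.0082 / ln 1.02425 ≈ 45.9644.
t ≈ 45.9644/4 = 11.4911 years.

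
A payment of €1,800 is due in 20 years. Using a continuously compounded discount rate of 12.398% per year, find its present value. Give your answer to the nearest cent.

€150.80

P = A·e^(−rt) = 1,800·e^(−2.4796).
e^(−2.4796) ≈ 0.08377672958, so P ≈ 150.7981.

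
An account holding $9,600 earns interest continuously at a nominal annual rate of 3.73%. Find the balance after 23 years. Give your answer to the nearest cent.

$22,638.75

A = P·e^(rt) = 9,600·e^(0.0373·23) = 9,600·e^0.8579.
e^0.8579 ≈ 2.3582032634, so A ≈ 22,638.7513.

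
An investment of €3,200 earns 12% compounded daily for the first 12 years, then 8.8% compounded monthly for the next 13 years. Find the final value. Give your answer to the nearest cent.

€42,213.49

After 12 years at 12%: 3,200 × 4.2196970634 ≈ 13,503.0306.
Then 13 years at 8.8%: 13,503.0306 × 3.1262235059 ≈ 42,213.4917.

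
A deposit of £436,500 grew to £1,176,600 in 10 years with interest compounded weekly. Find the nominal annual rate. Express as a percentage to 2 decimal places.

The 520-period growth factor is 1,176,600/436,500 = 2.69553.
r/52 = 2.69553^(1/520) − 1 ≈ 0.00190873, so r ≈ 52·0.00190873 = 9.92542%.

9.93%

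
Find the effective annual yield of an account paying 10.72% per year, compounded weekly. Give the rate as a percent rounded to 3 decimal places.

11.303%

EAR = (1 + 10.72%/52)^52 − 1 = (1 + 0.00206154)^52 − 1.
(1 + 0.00206154)^52 ≈ 1.113034, so EAR ≈ 11.30340%.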